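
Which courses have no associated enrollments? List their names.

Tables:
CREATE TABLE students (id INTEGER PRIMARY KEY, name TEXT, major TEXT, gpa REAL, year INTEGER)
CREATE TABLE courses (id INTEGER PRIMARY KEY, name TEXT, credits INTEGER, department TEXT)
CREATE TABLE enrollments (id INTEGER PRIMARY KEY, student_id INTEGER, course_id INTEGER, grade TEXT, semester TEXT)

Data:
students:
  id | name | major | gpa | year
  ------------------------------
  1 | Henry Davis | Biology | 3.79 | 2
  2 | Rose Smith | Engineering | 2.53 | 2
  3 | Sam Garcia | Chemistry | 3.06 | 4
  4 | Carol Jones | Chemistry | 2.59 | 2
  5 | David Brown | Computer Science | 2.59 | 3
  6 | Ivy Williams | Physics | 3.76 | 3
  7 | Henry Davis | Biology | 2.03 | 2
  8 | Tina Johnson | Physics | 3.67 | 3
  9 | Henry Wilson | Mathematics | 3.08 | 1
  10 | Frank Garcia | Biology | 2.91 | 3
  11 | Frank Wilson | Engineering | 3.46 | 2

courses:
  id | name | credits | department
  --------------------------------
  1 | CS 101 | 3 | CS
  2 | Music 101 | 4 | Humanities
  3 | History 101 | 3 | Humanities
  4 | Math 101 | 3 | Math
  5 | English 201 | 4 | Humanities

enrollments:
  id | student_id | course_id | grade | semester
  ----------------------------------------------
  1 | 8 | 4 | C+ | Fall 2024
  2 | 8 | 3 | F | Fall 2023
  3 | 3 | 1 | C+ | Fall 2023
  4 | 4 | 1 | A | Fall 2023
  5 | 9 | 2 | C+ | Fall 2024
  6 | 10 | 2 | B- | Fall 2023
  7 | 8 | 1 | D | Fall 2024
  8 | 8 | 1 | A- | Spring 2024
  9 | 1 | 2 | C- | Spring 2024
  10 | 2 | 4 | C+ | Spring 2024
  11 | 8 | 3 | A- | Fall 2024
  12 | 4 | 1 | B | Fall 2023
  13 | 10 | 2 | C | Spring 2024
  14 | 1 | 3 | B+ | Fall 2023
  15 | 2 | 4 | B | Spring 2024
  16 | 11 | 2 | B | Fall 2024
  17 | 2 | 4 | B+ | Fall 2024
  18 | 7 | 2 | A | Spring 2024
SELECT p.name FROM courses p LEFT JOIN enrollments c ON c.course_id = p.id WHERE c.id IS NULL

Execution result:
English 201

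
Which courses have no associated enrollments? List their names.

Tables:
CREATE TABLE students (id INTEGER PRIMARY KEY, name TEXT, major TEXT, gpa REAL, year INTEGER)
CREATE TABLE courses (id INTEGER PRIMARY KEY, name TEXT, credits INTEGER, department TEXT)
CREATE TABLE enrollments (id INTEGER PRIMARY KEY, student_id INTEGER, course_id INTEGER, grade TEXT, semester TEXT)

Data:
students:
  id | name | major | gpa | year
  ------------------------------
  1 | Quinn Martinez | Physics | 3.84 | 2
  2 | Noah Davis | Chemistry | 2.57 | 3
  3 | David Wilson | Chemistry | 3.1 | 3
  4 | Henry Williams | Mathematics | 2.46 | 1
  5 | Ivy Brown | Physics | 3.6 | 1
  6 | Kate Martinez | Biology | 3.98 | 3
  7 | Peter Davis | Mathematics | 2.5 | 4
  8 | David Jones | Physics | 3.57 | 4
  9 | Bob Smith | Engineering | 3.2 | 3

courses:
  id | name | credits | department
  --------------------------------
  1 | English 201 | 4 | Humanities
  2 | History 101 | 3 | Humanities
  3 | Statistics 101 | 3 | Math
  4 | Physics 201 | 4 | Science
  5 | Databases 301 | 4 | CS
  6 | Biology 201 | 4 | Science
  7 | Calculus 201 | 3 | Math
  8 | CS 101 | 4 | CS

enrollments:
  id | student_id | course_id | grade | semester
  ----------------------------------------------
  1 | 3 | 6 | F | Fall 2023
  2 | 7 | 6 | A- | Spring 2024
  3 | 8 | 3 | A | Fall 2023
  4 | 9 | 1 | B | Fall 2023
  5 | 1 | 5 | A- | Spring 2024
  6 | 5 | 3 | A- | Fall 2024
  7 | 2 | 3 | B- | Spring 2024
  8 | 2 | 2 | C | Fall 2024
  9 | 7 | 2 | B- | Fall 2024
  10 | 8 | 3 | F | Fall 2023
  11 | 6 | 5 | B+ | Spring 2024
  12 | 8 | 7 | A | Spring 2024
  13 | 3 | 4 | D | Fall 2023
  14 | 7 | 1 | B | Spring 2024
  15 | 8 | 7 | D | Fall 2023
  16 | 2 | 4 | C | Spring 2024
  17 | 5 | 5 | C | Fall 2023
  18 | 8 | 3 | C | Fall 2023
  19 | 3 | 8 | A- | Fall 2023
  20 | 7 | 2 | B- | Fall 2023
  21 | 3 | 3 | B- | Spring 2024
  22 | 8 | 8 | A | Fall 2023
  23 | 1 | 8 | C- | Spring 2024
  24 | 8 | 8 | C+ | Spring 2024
SELECT p.name FROM courses p LEFT JOIN enrollments c ON c.course_id = p.id WHERE c.id IS NULL

Execution result:
(no rows)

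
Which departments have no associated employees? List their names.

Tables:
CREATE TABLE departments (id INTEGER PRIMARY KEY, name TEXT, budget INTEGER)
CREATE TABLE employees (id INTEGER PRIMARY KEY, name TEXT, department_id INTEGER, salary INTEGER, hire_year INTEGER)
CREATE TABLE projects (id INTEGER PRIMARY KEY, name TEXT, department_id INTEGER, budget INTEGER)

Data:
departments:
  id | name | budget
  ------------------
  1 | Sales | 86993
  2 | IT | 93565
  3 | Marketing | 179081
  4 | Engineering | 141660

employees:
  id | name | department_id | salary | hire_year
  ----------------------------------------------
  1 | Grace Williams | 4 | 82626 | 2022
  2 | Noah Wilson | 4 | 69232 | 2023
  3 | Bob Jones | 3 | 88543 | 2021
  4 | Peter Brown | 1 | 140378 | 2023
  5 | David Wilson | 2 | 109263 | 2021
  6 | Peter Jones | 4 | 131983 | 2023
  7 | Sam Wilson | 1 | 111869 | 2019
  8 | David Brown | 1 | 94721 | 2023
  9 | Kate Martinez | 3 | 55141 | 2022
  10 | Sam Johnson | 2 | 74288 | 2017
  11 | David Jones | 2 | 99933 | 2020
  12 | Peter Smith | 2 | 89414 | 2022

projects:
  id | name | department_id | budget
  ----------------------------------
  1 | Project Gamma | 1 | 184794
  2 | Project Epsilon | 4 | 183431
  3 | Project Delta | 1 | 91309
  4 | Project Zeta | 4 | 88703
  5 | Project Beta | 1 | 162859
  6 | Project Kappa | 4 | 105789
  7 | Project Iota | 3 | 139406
SELECT p.name FROM departments p LEFT JOIN employees c ON c.department_id = p.id WHERE c.id IS NULL

Execution result:
(no rows)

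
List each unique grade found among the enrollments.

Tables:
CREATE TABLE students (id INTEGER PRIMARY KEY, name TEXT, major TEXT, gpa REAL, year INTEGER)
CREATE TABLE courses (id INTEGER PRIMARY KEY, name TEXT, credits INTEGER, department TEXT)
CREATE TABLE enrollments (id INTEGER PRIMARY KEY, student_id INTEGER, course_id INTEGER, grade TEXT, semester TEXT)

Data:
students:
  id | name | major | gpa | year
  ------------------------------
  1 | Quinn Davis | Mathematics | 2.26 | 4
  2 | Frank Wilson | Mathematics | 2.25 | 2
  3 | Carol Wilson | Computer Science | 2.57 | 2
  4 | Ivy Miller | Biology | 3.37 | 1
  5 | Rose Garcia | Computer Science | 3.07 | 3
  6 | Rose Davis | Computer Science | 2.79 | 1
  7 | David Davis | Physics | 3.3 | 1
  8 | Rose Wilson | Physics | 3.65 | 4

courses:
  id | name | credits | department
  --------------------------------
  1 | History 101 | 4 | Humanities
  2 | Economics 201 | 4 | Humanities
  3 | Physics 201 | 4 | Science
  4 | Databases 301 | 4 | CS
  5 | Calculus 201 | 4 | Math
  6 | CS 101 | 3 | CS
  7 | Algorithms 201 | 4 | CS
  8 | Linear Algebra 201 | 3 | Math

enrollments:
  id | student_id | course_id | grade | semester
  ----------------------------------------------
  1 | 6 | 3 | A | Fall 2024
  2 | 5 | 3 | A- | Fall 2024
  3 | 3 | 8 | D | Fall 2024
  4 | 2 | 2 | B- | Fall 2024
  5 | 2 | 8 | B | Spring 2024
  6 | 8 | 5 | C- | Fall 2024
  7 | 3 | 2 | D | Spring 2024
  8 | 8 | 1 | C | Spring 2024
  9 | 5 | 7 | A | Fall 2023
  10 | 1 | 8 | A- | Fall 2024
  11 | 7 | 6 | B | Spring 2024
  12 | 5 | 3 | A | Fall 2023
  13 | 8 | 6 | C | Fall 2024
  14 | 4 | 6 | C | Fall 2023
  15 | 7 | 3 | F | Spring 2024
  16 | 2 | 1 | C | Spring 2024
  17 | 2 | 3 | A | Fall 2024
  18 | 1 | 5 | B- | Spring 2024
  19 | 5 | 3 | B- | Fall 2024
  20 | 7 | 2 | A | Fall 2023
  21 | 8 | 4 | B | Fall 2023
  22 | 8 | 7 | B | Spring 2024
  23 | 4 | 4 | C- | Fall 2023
SELECT DISTINCT grade FROM enrollments

Execution result:
grade
A
A-
D
B-
B
C-
C
F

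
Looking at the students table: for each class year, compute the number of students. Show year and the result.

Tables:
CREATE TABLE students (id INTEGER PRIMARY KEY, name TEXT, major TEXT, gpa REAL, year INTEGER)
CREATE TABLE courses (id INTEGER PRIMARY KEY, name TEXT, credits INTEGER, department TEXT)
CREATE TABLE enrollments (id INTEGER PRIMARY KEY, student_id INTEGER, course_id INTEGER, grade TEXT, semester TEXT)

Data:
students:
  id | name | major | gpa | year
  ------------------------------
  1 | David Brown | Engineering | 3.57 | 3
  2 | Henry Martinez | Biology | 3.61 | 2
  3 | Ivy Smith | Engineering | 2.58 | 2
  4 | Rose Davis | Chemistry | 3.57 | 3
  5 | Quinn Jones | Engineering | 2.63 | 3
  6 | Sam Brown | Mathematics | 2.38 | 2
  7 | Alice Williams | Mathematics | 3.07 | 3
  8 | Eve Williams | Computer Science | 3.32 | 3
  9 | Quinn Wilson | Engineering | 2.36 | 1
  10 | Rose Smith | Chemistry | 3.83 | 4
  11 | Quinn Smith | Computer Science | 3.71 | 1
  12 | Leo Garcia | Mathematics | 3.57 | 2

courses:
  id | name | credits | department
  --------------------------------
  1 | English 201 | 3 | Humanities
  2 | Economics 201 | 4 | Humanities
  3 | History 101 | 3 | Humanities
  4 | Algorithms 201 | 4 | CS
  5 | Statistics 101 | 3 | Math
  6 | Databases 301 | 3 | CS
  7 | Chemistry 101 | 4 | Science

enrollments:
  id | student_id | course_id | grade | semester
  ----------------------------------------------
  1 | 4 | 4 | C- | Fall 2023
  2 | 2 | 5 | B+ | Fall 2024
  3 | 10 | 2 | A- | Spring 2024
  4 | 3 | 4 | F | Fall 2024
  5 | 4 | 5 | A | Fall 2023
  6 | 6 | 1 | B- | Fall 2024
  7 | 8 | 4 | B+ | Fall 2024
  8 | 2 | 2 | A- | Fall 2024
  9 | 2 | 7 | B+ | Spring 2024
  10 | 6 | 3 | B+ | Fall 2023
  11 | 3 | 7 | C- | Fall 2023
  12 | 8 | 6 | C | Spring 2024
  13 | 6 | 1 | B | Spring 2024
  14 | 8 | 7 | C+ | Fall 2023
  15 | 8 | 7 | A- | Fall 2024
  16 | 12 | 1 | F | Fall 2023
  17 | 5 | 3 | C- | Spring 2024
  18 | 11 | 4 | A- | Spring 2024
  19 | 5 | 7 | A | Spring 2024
SELECT year, COUNT(*) AS n FROM students GROUP BY year

Execution result:
year | n
1 | 2
2 | 4
3 | 5
4 | 1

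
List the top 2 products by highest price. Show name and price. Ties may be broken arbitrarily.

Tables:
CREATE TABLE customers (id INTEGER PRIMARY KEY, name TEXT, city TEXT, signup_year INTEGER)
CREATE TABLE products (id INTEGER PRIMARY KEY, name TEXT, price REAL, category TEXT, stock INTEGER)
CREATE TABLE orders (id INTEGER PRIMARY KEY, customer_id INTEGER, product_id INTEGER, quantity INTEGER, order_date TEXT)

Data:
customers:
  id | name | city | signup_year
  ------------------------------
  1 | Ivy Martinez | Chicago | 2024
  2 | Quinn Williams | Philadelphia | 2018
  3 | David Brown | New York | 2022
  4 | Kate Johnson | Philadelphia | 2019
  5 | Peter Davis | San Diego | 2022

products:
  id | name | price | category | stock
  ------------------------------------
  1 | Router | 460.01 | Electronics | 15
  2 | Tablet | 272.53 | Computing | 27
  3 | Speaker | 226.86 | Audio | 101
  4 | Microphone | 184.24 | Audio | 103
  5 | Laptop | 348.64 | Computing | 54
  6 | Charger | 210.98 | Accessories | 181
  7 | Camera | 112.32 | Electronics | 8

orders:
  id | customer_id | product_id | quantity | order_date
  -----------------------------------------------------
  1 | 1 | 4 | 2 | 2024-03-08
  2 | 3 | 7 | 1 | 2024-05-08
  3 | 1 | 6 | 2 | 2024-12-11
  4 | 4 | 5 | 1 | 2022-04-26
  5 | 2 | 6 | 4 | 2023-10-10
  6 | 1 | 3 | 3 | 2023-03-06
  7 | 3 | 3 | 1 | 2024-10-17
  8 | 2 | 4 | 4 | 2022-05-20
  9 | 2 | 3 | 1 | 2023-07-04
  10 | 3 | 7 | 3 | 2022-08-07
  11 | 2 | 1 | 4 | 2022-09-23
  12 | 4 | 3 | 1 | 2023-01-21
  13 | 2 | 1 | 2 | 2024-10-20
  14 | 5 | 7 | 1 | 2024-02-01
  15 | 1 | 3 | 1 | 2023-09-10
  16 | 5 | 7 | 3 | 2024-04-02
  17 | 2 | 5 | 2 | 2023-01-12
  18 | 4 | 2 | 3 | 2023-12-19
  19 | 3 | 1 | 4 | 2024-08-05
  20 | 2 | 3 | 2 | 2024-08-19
SELECT name, price FROM products ORDER BY price DESC LIMIT 2

Execution result:
name | price
Router | 460.01
Laptop | 348.64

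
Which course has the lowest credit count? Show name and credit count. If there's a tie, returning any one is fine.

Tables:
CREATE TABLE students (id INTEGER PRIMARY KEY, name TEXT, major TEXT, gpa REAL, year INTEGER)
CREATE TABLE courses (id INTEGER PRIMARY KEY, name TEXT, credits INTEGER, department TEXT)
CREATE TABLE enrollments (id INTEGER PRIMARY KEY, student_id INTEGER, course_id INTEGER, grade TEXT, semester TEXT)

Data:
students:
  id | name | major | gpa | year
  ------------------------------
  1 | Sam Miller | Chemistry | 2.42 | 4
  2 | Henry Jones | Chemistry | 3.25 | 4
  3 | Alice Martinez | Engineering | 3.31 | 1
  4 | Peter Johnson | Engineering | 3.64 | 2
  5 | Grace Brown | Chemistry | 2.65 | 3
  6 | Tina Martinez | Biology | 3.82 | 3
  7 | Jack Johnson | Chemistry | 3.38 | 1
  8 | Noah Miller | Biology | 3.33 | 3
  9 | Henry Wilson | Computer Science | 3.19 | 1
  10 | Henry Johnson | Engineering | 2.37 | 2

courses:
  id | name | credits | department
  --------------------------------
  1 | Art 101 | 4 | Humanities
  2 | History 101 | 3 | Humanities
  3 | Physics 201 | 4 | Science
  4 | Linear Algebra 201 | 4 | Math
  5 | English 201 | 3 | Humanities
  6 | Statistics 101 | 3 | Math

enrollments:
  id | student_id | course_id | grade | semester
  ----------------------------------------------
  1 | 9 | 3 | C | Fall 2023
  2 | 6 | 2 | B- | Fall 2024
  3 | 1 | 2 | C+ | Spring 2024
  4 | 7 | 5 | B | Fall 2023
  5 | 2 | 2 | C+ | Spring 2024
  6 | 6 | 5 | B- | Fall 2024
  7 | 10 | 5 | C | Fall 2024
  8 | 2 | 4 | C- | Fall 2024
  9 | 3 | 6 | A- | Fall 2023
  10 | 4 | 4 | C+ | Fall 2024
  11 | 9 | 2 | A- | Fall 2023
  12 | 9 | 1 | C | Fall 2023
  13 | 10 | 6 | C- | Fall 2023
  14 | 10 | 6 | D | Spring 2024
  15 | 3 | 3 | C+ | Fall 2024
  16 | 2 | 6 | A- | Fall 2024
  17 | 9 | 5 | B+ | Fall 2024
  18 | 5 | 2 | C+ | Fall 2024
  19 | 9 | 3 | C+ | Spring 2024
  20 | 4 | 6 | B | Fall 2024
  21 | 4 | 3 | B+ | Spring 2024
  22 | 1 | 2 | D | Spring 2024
SELECT name, credits FROM courses ORDER BY credits ASC LIMIT 1

Execution result:
name | credits
History 101 | 3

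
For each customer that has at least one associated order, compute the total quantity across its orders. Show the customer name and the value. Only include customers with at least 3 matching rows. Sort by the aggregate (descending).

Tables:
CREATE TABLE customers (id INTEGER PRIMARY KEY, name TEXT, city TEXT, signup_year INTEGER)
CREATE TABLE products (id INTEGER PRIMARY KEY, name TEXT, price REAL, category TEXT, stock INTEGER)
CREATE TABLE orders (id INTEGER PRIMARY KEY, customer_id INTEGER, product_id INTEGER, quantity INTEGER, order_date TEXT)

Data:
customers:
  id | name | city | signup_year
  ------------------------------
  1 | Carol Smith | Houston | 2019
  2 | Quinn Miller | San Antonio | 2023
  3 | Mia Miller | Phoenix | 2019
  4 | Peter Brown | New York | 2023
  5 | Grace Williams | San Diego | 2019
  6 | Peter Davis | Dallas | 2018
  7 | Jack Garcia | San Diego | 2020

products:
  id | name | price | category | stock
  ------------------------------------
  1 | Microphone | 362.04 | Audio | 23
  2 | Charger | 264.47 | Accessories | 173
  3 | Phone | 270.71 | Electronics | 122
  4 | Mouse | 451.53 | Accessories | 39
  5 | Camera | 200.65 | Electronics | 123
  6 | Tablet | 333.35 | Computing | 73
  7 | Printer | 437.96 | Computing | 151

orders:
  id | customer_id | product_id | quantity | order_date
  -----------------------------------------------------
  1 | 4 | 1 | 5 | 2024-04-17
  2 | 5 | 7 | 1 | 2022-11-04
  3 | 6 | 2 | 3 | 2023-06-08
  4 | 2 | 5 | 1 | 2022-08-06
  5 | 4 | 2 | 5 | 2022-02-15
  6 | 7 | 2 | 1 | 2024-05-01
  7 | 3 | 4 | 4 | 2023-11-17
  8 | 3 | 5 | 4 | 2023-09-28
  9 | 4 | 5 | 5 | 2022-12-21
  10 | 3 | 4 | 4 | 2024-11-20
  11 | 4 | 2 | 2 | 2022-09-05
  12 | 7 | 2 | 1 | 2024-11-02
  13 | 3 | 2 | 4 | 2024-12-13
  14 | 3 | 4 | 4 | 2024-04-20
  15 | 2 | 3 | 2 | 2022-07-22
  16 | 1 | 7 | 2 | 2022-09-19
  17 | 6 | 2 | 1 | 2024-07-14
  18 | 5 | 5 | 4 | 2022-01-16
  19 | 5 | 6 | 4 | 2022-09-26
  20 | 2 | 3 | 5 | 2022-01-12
SELECT p.name, SUM(c.quantity) AS sum_quantity FROM orders c JOIN customers p ON c.customer_id = p.id GROUP BY p.id, p.name HAVING COUNT(*) >= 3 ORDER BY sum_quantity DESC

Execution result:
name | sum_quantity
Mia Miller | 20
Peter Brown | 17
Grace Williams | 9
Quinn Miller | 8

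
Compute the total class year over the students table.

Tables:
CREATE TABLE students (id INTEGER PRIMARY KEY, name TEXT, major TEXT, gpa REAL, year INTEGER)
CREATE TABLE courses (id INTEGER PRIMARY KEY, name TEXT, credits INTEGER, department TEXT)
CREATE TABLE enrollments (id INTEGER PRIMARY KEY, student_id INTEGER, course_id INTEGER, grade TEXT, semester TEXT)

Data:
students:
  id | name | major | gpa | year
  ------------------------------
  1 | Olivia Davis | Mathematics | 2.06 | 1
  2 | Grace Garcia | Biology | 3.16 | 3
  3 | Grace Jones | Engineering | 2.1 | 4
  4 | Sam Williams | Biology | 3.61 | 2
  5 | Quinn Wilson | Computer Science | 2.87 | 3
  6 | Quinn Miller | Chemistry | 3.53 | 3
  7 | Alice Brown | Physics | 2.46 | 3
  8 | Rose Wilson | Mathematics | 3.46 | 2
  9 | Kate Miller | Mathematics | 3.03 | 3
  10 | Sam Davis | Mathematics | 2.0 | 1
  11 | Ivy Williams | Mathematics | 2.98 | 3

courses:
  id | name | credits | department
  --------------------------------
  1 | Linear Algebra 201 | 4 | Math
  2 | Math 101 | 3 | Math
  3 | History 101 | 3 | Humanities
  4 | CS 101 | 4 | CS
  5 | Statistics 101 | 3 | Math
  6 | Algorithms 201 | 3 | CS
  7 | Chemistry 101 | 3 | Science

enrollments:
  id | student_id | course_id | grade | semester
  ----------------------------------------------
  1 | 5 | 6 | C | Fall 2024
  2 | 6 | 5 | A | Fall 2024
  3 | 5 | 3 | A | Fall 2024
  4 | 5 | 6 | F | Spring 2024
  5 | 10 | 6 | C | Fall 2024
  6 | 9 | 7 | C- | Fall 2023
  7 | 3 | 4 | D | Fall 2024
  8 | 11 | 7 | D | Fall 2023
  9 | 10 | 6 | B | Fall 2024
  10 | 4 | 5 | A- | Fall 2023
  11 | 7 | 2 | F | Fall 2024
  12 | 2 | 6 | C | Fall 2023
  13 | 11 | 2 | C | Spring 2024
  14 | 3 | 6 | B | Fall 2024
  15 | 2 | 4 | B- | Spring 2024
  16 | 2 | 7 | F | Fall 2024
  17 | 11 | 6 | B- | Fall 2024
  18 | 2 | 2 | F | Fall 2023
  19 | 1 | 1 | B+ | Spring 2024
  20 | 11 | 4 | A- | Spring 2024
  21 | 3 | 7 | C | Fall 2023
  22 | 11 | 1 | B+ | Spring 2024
SELECT SUM(year) FROM students

Execution result:
28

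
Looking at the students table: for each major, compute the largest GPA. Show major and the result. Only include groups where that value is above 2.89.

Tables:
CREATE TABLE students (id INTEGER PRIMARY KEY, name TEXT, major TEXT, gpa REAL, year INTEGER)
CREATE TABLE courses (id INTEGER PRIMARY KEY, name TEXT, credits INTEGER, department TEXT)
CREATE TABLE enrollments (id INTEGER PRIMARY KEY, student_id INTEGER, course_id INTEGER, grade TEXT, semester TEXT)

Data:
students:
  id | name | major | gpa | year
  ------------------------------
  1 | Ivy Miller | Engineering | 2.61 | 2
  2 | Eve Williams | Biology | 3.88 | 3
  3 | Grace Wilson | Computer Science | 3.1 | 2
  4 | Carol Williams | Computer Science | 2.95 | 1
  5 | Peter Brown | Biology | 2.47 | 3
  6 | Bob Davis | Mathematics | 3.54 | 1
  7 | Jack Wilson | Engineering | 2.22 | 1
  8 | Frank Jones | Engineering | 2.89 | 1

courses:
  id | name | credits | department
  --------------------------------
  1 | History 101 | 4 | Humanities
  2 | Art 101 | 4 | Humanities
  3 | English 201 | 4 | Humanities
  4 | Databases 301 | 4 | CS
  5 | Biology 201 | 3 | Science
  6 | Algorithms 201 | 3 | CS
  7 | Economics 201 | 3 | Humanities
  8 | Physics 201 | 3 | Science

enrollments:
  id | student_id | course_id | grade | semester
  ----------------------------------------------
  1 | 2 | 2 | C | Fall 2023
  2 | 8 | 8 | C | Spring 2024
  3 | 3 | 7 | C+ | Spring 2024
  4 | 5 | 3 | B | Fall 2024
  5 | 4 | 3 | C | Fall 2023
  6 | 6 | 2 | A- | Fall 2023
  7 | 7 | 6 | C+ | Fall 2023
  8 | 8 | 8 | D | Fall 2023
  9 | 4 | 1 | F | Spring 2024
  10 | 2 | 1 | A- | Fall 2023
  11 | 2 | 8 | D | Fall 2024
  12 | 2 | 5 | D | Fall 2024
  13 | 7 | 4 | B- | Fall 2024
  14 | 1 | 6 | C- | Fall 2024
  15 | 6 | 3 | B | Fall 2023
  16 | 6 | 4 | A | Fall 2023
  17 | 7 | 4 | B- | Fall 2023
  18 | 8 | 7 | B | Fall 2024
SELECT major, MAX(gpa) AS max_gpa FROM students GROUP BY major HAVING MAX(gpa) > 2.89

Execution result:
major | max_gpa
Biology | 3.88
Computer Science | 3.10
Mathematics | 3.54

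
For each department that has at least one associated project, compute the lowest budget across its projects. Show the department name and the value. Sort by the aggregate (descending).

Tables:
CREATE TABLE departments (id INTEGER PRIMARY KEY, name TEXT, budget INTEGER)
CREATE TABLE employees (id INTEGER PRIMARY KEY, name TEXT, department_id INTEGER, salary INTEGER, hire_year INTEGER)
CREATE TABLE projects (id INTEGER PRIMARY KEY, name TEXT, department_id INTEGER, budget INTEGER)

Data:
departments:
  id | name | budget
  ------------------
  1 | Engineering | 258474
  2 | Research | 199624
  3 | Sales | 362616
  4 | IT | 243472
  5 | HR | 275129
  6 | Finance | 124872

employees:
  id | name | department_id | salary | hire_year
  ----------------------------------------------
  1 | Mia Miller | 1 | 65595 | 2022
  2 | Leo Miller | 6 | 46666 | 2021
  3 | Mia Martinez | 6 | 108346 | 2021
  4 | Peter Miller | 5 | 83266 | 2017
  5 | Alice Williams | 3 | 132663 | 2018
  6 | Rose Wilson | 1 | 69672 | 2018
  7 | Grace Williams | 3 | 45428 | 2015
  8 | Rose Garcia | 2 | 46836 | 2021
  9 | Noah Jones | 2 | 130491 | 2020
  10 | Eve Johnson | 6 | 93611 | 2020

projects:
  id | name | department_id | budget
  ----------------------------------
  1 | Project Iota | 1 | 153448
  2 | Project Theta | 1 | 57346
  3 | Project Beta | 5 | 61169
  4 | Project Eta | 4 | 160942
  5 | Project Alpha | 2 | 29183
SELECT p.name, MIN(c.budget) AS min_budget FROM projects c JOIN departments p ON c.department_id = p.id GROUP BY p.id, p.name ORDER BY min_budget DESC

Execution result:
name | min_budget
IT | 160942
HR | 61169
Engineering | 57346
Research | 29183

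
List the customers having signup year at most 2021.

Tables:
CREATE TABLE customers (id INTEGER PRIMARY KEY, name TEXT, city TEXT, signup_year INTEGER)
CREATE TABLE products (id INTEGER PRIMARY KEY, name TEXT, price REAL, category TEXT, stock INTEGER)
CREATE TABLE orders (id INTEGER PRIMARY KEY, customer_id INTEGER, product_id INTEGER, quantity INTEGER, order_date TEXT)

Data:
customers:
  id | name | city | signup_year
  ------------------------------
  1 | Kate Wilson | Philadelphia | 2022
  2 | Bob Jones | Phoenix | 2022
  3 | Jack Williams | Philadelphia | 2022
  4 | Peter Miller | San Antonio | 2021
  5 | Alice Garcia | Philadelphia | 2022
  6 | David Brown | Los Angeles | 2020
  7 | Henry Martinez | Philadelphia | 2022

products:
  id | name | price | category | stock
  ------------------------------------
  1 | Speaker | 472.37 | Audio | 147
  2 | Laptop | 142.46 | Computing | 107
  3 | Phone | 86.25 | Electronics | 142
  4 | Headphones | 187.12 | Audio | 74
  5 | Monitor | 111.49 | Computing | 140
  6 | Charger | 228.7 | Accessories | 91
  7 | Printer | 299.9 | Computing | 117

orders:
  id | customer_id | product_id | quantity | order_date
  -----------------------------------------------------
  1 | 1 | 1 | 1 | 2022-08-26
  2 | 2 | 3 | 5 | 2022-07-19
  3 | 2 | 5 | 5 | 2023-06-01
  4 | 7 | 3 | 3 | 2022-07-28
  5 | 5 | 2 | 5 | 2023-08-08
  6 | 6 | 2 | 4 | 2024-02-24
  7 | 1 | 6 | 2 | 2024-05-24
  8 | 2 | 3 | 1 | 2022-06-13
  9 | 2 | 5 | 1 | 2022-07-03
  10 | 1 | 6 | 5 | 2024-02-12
SELECT name, signup_year FROM customers WHERE signup_year <= 2021

Execution result:
name | signup_year
Peter Miller | 2021
David Brown | 2020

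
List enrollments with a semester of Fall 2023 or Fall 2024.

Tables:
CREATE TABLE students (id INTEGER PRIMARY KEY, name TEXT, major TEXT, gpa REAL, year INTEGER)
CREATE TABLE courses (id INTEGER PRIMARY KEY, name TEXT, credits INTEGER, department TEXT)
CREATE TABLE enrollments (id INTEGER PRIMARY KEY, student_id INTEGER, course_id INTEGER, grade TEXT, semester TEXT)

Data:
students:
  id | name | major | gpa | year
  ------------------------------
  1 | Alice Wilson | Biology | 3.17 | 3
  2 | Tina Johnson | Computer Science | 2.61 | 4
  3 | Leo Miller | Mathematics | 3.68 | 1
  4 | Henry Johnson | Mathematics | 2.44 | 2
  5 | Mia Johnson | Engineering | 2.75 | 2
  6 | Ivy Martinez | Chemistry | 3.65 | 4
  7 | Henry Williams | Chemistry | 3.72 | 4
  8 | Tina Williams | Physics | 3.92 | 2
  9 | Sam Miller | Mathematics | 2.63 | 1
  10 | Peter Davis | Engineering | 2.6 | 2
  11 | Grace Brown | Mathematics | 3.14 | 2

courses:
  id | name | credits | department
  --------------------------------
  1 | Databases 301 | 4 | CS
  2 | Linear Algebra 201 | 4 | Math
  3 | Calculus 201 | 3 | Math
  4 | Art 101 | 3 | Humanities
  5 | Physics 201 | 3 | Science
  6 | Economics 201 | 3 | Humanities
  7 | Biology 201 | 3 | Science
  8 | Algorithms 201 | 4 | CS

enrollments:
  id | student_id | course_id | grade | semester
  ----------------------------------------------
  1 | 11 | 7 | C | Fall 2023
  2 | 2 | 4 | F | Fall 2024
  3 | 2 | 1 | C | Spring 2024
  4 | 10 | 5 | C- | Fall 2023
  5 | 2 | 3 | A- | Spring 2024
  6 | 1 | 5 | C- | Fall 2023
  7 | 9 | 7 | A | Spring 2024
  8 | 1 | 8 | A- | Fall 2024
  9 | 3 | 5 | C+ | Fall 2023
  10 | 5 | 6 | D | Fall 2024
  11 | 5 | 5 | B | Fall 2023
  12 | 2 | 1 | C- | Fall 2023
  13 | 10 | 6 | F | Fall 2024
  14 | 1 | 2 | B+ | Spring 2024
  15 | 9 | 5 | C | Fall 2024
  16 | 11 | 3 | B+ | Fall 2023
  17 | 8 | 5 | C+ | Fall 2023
SELECT id, semester FROM enrollments WHERE semester IN ('Fall 2023', 'Fall 2024')

Execution result:
id | semester
1 | Fall 2023
2 | Fall 2024
4 | Fall 2023
6 | Fall 2023
8 | Fall 2024
9 | Fall 2023
10 | Fall 2024
11 | Fall 2023
12 | Fall 2023
13 | Fall 2024
15 | Fall 2024
16 | Fall 2023
17 | Fall 2023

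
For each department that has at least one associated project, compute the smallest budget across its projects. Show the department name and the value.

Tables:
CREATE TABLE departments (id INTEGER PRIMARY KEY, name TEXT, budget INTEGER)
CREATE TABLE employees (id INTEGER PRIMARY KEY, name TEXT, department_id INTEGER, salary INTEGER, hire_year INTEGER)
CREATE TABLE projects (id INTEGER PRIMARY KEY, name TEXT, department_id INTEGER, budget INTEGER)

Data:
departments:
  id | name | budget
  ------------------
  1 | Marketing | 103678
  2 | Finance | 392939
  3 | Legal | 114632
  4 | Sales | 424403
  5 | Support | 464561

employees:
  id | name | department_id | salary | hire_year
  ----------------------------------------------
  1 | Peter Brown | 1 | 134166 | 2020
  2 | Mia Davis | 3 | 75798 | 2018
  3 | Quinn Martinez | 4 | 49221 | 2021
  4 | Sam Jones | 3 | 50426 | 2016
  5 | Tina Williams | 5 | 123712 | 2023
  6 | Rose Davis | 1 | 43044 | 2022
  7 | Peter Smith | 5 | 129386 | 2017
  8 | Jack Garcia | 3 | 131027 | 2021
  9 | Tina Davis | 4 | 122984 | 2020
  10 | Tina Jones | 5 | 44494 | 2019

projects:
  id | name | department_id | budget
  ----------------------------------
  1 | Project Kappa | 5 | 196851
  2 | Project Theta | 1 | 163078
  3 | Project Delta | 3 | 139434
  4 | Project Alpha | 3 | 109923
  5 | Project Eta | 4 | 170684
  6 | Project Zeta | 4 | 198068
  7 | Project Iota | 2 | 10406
SELECT p.name, MIN(c.budget) AS min_budget FROM projects c JOIN departments p ON c.department_id = p.id GROUP BY p.id, p.name

Execution result:
name | min_budget
Marketing | 163078
Finance | 10406
Legal | 109923
Sales | 170684
Support | 196851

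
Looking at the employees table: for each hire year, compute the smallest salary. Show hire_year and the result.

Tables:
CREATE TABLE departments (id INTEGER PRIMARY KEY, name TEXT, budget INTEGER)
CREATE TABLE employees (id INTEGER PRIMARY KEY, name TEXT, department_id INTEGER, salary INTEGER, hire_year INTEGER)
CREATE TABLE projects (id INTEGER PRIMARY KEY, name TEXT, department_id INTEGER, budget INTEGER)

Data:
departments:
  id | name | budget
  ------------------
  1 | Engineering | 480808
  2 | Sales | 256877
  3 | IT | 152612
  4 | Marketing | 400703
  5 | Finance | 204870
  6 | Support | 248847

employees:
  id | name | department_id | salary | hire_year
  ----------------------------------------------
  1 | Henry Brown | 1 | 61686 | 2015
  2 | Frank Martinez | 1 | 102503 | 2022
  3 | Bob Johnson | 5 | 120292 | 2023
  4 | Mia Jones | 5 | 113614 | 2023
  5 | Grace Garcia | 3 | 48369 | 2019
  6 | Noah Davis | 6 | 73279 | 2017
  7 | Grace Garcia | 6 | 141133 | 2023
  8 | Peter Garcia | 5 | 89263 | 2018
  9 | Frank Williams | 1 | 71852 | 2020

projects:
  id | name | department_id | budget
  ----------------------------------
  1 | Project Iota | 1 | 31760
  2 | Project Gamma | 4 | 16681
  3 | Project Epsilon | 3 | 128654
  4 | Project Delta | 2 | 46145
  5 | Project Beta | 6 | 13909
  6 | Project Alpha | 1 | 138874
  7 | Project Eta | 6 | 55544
SELECT hire_year, MIN(salary) AS min_salary FROM employees GROUP BY hire_year

Execution result:
hire_year | min_salary
2015 | 61686
2017 | 73279
2018 | 89263
2019 | 48369
2020 | 71852
2022 | 102503
2023 | 113614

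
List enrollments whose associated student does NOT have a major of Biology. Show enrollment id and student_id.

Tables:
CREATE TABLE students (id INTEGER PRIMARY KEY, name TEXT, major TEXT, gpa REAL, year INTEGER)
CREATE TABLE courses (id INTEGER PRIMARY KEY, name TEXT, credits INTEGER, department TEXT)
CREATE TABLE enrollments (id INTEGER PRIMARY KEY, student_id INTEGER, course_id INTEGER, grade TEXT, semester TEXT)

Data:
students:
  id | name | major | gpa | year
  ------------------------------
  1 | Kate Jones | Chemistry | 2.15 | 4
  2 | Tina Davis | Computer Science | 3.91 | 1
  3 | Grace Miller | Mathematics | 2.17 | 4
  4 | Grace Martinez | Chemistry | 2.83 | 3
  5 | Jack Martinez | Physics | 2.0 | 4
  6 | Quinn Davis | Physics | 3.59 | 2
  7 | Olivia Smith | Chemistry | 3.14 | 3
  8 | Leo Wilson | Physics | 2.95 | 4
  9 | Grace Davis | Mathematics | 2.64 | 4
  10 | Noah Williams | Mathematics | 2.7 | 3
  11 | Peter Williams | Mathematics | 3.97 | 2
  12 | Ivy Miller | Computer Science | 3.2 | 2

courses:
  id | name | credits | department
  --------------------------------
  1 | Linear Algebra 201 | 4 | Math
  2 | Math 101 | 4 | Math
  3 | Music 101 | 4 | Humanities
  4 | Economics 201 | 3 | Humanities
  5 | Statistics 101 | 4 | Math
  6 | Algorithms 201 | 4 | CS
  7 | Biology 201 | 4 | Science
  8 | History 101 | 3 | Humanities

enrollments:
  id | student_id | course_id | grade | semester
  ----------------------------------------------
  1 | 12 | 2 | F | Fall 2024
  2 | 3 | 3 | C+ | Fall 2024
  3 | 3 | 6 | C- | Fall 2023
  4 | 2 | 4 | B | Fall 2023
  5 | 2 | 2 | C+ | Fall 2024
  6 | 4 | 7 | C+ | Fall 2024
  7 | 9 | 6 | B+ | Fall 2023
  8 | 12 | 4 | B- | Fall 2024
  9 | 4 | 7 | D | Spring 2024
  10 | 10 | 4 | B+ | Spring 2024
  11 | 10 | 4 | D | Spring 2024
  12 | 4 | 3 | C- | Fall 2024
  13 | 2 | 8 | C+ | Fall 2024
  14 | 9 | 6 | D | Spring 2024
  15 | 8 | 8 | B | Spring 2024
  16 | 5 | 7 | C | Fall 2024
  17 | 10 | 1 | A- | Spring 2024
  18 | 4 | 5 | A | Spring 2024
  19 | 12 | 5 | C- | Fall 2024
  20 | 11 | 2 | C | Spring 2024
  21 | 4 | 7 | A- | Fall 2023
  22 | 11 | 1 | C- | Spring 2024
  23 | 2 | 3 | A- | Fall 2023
SELECT id, student_id FROM enrollments WHERE student_id NOT IN (SELECT id FROM students WHERE major = 'Biology')

Execution result:
id | student_id
1 | 12
2 | 3
3 | 3
4 | 2
5 | 2
6 | 4
7 | 9
8 | 12
9 | 4
10 | 10
11 | 10
12 | 4
13 | 2
14 | 9
15 | 8
16 | 5
17 | 10
18 | 4
19 | 12
20 | 11
21 | 4
22 | 11
23 | 2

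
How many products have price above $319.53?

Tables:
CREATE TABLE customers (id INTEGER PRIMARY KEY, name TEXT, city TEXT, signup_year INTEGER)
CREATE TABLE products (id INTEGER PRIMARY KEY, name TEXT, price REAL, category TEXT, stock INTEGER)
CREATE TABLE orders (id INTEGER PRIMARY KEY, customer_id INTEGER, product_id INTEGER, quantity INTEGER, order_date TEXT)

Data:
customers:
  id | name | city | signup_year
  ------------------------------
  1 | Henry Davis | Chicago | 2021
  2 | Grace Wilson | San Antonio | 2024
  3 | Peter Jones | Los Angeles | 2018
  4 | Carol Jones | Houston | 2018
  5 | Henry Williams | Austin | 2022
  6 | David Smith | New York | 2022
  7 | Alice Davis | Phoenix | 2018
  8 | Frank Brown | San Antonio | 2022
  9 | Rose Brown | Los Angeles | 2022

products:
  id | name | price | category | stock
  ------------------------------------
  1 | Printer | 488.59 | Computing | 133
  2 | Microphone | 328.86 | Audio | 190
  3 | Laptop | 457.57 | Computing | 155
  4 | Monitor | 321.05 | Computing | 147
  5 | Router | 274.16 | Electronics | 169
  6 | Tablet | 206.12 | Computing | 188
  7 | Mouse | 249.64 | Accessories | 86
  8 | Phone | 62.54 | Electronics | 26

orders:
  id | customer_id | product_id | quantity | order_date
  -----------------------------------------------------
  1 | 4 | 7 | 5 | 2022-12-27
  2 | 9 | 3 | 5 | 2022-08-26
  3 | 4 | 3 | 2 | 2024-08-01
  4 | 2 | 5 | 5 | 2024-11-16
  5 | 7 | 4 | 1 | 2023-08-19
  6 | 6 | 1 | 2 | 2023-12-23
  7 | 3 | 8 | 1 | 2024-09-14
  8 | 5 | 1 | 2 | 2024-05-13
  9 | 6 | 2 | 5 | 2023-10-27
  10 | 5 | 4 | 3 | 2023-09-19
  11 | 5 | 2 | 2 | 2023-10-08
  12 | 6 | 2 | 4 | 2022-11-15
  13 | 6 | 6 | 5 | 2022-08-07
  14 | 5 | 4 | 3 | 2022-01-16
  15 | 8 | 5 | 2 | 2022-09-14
SELECT COUNT(*) FROM products WHERE price > 319.53

Execution result:
4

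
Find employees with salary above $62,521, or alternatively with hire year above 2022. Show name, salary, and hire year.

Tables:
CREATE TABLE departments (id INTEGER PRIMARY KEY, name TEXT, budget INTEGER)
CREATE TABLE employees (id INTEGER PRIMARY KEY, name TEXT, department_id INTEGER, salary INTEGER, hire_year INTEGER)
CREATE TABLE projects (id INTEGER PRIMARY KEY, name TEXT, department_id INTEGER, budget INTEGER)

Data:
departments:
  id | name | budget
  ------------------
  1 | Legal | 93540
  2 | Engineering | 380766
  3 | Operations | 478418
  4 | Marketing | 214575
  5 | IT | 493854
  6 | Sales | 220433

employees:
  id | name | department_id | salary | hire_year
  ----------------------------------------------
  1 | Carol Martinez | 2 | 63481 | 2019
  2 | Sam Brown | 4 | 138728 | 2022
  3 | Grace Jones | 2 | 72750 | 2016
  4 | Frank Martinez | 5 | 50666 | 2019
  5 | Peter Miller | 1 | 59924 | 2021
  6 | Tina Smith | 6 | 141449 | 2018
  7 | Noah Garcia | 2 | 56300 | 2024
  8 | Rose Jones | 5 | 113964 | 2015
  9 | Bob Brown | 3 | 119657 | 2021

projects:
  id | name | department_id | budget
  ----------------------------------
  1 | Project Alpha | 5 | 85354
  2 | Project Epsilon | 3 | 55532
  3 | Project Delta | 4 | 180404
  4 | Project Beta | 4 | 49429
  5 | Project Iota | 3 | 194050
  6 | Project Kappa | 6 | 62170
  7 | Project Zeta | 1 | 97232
SELECT name, salary, hire_year FROM employees WHERE salary > 62521 OR hire_year > 2022

Execution result:
name | salary | hire_year
Carol Martinez | 63481 | 2019
Sam Brown | 138728 | 2022
Grace Jones | 72750 | 2016
Tina Smith | 141449 | 2018
Noah Garcia | 56300 | 2024
Rose Jones | 113964 | 2015
Bob Brown | 119657 | 2021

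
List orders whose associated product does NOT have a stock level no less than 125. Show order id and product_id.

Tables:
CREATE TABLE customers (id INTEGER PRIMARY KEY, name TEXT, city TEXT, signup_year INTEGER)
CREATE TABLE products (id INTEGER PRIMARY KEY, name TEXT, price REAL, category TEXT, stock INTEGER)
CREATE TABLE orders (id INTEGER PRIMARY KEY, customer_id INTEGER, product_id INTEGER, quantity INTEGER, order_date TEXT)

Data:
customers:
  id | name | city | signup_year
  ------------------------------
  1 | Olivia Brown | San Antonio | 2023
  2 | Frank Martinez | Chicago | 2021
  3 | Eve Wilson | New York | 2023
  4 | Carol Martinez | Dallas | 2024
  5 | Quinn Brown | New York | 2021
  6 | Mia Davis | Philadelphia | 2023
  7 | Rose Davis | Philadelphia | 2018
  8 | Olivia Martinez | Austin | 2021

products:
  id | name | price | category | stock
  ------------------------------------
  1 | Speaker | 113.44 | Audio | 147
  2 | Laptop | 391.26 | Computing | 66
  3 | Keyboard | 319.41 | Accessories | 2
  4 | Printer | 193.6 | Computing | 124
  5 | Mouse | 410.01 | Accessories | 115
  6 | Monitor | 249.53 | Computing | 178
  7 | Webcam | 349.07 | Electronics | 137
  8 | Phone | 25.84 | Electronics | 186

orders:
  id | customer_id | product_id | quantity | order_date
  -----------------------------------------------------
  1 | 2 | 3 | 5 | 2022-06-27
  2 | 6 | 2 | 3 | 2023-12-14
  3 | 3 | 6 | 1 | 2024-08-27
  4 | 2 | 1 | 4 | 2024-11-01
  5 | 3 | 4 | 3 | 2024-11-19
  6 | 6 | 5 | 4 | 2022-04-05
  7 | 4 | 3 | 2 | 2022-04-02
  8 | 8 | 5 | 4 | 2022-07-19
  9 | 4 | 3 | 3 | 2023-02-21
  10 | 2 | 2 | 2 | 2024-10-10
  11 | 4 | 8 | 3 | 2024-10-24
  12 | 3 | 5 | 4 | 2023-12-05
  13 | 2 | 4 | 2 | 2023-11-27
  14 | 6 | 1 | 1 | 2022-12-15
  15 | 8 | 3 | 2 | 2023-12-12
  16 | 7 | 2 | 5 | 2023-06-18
SELECT id, product_id FROM orders WHERE product_id NOT IN (SELECT id FROM products WHERE stock >= 125)

Execution result:
id | product_id
1 | 3
2 | 2
5 | 4
6 | 5
7 | 3
8 | 5
9 | 3
10 | 2
12 | 5
13 | 4
15 | 3
16 | 2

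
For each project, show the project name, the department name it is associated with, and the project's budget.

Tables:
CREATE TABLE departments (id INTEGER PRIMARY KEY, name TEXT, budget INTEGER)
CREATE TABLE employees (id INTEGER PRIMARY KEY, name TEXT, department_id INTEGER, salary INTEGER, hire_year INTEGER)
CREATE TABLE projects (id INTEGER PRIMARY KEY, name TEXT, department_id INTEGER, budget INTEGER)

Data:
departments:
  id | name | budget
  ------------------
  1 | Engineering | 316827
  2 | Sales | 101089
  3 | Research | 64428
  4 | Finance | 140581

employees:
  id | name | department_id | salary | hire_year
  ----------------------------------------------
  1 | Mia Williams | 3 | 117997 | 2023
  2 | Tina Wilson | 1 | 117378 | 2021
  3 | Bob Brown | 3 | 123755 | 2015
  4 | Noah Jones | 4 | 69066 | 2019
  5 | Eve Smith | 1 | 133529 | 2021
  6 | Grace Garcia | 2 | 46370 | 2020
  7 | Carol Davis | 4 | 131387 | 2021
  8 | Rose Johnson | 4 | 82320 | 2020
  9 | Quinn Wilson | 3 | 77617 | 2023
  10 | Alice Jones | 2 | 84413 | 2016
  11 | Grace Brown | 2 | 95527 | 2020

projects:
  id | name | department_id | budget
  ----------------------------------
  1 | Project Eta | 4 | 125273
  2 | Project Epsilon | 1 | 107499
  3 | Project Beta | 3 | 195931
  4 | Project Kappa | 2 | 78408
SELECT c.name, p.name AS department, c.budget FROM projects c JOIN departments p ON c.department_id = p.id

Execution result:
name | department | budget
Project Eta | Finance | 125273
Project Epsilon | Engineering | 107499
Project Beta | Research | 195931
Project Kappa | Sales | 78408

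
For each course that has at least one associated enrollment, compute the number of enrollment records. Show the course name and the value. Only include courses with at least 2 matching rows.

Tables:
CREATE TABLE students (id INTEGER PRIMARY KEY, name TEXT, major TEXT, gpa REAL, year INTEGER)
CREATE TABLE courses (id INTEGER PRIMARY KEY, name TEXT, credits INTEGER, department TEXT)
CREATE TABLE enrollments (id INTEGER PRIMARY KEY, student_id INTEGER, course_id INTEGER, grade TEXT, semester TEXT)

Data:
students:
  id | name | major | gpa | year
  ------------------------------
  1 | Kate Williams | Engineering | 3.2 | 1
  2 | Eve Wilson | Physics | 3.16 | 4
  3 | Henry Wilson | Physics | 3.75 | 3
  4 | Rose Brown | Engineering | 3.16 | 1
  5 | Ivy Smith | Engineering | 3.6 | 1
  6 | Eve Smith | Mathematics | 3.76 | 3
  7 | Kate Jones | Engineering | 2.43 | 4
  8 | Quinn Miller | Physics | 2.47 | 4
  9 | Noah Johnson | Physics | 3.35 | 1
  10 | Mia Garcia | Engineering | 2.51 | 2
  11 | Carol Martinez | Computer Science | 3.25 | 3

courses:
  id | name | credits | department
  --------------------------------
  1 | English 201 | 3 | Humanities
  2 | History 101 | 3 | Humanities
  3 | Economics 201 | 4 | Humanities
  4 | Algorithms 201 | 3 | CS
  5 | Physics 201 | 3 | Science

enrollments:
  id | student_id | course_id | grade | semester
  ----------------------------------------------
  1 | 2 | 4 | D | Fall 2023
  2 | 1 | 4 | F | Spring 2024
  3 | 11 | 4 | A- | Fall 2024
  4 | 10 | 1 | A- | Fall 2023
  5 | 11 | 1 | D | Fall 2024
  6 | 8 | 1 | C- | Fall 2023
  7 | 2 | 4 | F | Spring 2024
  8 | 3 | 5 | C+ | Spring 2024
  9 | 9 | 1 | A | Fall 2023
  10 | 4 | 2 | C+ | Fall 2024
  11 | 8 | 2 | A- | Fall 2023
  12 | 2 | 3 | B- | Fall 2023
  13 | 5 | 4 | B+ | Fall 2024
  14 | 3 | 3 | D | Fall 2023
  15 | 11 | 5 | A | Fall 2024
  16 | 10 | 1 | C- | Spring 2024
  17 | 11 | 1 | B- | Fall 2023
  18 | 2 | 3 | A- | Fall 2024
SELECT p.name, COUNT(*) AS n FROM enrollments c JOIN courses p ON c.course_id = p.id GROUP BY p.id, p.name HAVING COUNT(*) >= 2

Execution result:
name | n
English 201 | 6
History 101 | 2
Economics 201 | 3
Algorithms 201 | 5
Physics 201 | 2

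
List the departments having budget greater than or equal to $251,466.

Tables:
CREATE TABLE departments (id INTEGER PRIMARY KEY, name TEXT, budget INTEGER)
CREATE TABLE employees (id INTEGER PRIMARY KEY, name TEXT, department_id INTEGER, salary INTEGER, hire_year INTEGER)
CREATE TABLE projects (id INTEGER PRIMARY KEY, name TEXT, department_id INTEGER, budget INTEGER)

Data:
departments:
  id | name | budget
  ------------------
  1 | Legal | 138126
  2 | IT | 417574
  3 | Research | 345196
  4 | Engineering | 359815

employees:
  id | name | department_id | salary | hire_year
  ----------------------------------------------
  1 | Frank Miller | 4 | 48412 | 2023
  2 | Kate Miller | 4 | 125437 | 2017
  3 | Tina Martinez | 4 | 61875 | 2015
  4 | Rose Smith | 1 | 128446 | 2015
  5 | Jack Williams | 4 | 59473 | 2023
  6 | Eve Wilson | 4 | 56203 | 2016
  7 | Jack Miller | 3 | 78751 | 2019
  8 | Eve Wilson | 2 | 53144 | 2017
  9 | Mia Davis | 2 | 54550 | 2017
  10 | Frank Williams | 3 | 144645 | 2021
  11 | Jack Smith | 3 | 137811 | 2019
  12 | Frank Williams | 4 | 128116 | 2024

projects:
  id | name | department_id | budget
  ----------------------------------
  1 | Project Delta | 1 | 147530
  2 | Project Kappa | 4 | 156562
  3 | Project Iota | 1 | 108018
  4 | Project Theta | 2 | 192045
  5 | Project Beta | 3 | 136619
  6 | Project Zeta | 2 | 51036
SELECT name, budget FROM departments WHERE budget >= 251466

Execution result:
name | budget
IT | 417574
Research | 345196
Engineering | 359815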